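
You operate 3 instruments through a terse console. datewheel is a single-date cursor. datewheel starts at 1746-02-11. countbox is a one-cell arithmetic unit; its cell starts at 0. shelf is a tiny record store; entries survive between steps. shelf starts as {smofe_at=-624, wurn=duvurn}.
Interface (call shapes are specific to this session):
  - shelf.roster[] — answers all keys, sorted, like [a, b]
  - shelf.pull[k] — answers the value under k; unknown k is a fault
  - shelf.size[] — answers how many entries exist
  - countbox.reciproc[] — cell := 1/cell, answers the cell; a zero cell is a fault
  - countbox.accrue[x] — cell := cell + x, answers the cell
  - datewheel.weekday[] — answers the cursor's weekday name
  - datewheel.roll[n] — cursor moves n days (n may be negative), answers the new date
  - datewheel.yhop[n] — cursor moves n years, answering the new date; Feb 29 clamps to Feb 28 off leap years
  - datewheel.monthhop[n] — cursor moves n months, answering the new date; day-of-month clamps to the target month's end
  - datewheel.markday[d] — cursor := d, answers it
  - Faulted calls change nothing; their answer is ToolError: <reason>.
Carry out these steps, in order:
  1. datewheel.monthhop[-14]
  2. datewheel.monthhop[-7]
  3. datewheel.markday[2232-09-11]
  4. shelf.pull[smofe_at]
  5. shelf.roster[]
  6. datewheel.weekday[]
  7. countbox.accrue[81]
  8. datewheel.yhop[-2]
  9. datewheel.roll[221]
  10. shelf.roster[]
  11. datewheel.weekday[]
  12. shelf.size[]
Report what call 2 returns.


==> datewheel.monthhop(n='-14')
<== 1744-12-11
==> datewheel.monthhop(n='-7')
<== 1744-05-11
==> datewheel.markday(d='2232-09-11')
<== 2232-09-11
==> shelf.pull(k='smofe_at')
<== -624
==> shelf.roster()
<== [smofe_at, wurn]
==> datewheel.weekday()
<== Tuesday
==> countbox.accrue(x='81')
<== 81
==> datewheel.yhop(n='-2')
<== 2230-09-11
==> datewheel.roll(n='221')
<== 2231-04-20
==> shelf.roster()
<== [smofe_at, wurn]
==> datewheel.weekday()
<== Wednesday
==> shelf.size()
<== 2

Answer: 1744-05-11


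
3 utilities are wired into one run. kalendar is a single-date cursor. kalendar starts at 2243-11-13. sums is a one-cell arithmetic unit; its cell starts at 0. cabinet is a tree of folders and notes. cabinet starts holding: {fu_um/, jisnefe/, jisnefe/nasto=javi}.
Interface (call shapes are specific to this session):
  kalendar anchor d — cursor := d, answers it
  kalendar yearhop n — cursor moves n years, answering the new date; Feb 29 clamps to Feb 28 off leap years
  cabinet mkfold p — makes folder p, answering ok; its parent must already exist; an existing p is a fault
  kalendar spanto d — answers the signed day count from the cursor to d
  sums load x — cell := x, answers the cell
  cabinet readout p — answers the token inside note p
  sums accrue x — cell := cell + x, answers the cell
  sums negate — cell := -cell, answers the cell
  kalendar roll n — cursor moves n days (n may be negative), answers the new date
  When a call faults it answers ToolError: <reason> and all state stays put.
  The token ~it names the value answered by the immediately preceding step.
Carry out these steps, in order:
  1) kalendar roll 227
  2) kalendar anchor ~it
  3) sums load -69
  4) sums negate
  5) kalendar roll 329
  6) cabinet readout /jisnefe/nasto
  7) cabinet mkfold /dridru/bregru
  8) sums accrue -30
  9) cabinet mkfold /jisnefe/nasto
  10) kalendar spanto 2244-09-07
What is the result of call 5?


// kalendar roll(n→227) => 2244-06-27
// kalendar anchor(d→~it) => 2244-06-27
// sums load(x→-69) => -69
// sums negate() => 69
// kalendar roll(n→329) => 2245-05-22
// cabinet readout(p→/jisnefe/nasto) => javi
// cabinet mkfold(p→/dridru/bregru) => ToolError: no parent
// sums accrue(x→-30) => 39
// cabinet mkfold(p→/jisnefe/nasto) => ToolError: exists
// kalendar spanto(d→2244-09-07) => -257

Answer: 2245-05-22


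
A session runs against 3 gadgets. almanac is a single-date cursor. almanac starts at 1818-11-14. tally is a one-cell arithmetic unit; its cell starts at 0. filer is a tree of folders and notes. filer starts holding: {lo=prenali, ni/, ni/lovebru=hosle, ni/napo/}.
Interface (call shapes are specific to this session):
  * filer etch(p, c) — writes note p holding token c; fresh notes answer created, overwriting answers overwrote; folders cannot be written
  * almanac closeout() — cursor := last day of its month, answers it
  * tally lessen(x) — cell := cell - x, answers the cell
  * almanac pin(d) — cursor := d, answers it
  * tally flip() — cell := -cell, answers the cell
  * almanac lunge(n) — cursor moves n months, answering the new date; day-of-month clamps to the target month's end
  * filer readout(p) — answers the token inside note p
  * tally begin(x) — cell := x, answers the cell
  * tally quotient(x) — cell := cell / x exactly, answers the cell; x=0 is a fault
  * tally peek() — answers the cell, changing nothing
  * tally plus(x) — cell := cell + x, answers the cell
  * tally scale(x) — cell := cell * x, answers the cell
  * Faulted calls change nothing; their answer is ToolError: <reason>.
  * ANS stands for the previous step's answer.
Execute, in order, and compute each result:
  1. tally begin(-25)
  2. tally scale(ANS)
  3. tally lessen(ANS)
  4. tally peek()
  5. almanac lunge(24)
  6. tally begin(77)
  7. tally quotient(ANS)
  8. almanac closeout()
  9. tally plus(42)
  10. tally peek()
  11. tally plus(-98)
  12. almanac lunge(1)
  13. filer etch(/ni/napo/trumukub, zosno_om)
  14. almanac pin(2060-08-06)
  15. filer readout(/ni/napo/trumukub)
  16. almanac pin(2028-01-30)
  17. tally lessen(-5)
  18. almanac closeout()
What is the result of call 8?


>>> tally begin -25
:: -25
>>> tally scale ANS
:: 625
>>> tally lessen ANS
:: 0
>>> tally peek
:: 0
>>> almanac lunge 24
:: 1820-11-14
>>> tally begin 77
:: 77
>>> tally quotient ANS
:: 1
>>> almanac closeout
:: 1820-11-30
>>> tally plus 42
:: 43
>>> tally peek
:: 43
>>> tally plus -98
:: -55
>>> almanac lunge 1
:: 1820-12-30
>>> filer etch /ni/napo/trumukub zosno_om
:: created
>>> almanac pin 2060-08-06
:: 2060-08-06
>>> filer readout /ni/napo/trumukub
:: zosno_om
>>> almanac pin 2028-01-30
:: 2028-01-30
>>> tally lessen -5
:: -50
>>> almanac closeout
:: 2028-01-31

Answer: 1820-11-30


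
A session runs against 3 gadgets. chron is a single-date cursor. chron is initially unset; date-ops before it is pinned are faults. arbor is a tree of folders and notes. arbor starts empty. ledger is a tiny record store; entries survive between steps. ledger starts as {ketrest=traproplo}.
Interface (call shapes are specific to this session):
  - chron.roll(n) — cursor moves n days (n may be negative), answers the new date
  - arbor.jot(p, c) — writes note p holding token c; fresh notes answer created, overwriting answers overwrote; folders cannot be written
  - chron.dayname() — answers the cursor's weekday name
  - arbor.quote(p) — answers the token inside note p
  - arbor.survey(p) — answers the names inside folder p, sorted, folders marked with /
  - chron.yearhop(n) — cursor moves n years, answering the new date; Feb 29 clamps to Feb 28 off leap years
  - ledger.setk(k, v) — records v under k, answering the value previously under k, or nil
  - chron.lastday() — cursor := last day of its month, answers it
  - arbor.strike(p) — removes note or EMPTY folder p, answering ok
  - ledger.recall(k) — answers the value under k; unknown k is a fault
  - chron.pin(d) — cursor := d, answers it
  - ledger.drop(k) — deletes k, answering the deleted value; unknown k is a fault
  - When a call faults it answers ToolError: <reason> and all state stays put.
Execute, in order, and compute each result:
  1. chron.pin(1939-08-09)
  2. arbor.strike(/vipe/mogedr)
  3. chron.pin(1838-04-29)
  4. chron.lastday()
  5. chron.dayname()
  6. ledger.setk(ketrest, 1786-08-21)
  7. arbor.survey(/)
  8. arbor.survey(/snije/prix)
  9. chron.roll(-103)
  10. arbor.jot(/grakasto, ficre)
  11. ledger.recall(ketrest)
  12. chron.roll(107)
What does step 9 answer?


$ chron.pin d→1939-08-09
[out] 1939-08-09
$ arbor.strike p→/vipe/mogedr
[out] ToolError: not found
$ chron.pin d→1838-04-29
[out] 1838-04-29
$ chron.lastday
[out] 1838-04-30
$ chron.dayname
[out] Monday
$ ledger.setk k→ketrest v→1786-08-21
[out] traproplo
$ arbor.survey p→/
[out] []
$ arbor.survey p→/snije/prix
[out] ToolError: not found
$ chron.roll n→-103
[out] 1838-01-17
$ arbor.jot p→/grakasto c→ficre
[out] created
$ ledger.recall k→ketrest
[out] 1786-08-21
$ chron.roll n→107
[out] 1838-05-04

Answer: 1838-01-17


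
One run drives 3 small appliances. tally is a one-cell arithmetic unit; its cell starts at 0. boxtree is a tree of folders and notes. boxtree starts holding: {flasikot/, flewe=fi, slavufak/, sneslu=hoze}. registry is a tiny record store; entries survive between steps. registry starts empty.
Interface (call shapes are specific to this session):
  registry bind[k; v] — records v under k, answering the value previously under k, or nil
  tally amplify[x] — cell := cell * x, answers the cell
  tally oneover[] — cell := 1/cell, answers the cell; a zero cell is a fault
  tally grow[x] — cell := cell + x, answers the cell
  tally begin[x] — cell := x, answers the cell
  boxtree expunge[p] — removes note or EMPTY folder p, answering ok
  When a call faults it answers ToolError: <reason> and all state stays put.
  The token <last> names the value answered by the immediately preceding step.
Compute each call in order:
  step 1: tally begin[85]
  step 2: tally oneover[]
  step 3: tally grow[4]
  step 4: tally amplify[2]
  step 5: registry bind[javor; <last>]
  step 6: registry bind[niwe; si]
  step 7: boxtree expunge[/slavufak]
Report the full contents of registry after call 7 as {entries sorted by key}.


Answer: {javor=682/85, niwe=si}

Derivation:
Do: tally begin[x: 85]
See: 85
Do: tally oneover[]
See: 1/85
Do: tally grow[x: 4]
See: 341/85
Do: tally amplify[x: 2]
See: 682/85
Do: registry bind[k: javor; v: <last>]
See: nil
Do: registry bind[k: niwe; v: si]
See: nil
Do: boxtree expunge[p: /slavufak]
See: ok


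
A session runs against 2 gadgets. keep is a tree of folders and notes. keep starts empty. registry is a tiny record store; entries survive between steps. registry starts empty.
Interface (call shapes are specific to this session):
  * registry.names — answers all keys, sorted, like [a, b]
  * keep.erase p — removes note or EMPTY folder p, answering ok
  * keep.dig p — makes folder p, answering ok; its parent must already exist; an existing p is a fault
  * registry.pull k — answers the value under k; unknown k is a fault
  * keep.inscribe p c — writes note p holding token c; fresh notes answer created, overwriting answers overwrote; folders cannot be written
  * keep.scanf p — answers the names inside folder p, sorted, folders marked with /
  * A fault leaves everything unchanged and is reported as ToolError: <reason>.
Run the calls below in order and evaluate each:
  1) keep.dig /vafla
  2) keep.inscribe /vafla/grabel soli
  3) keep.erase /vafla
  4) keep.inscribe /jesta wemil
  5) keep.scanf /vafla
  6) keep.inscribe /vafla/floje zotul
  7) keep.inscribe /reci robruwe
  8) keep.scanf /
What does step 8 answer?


Answer: [jesta, reci, vafla/]

Derivation:
-> keep.dig(p: /vafla)
<- ok
-> keep.inscribe(p: /vafla/grabel, c: soli)
<- created
-> keep.erase(p: /vafla)
<- ToolError: not empty
-> keep.inscribe(p: /jesta, c: wemil)
<- created
-> keep.scanf(p: /vafla)
<- [grabel]
-> keep.inscribe(p: /vafla/floje, c: zotul)
<- created
-> keep.inscribe(p: /reci, c: robruwe)
<- created
-> keep.scanf(p: /)
<- [jesta, reci, vafla/]


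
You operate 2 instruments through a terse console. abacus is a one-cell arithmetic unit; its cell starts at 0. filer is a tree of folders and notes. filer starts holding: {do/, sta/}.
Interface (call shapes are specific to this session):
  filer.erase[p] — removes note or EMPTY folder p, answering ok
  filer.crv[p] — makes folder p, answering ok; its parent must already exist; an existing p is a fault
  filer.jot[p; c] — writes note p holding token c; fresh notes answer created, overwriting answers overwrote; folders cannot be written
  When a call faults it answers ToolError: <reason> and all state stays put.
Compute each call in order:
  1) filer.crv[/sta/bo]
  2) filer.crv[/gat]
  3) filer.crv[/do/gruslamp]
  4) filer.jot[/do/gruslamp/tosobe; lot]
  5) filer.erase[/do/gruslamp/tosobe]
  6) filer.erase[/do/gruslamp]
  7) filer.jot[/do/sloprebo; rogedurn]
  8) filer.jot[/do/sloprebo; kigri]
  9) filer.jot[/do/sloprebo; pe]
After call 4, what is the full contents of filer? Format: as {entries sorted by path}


Invoking filer.crv passing p→/sta/bo, giving ok.
Invoking filer.crv passing p→/gat, which returns ok.
Now I run filer.crv passing p→/do/gruslamp, which returns ok.
Now I run filer.jot passing p→/do/gruslamp/tosobe, c→lot, yielding created.
I call filer.erase passing p→/do/gruslamp/tosobe, — result: ok.
I call filer.erase passing p→/do/gruslamp, and get ok.
Next I call filer.jot passing p→/do/sloprebo, c→rogedurn, yielding created.
Invoking filer.jot passing p→/do/sloprebo, c→kigri, yielding overwrote.
Next I call filer.jot passing p→/do/sloprebo, c→pe, → overwrote.

Answer: {do/, do/gruslamp/, do/gruslamp/tosobe=lot, gat/, sta/, sta/bo/}


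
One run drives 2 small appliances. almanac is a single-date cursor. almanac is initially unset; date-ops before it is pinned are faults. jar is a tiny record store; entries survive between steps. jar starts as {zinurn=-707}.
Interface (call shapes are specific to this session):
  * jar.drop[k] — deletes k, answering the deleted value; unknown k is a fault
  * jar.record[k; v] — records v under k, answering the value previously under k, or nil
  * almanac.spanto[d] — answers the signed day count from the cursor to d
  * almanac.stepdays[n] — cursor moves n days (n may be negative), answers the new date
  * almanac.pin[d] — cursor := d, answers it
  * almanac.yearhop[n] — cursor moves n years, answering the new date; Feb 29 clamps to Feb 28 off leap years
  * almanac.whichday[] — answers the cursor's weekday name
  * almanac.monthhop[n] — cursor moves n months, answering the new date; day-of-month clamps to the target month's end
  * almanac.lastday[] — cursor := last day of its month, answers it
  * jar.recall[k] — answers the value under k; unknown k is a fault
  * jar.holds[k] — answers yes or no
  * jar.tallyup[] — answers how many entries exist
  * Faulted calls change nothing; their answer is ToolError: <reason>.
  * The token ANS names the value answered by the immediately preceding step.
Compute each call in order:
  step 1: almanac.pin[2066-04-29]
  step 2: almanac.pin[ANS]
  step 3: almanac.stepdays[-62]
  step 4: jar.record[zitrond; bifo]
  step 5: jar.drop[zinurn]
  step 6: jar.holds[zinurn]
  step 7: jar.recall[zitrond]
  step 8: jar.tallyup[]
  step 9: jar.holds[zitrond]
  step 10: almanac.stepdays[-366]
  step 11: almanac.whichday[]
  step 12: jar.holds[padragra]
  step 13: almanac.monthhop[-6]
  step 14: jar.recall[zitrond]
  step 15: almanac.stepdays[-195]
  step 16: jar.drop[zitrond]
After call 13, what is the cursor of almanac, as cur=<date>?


>> pin(d: 2066-04-29)
<< 2066-04-29
>> pin(d: ANS)
<< 2066-04-29
>> stepdays(n: -62)
<< 2066-02-26
>> record(k: zitrond, v: bifo)
<< nil
>> drop(k: zinurn)
<< -707
>> holds(k: zinurn)
<< no
>> recall(k: zitrond)
<< bifo
>> tallyup()
<< 1
>> holds(k: zitrond)
<< yes
>> stepdays(n: -366)
<< 2065-02-25
>> whichday()
<< Wednesday
>> holds(k: padragra)
<< no
>> monthhop(n: -6)
<< 2064-08-25
>> recall(k: zitrond)
<< bifo
>> stepdays(n: -195)
<< 2064-02-12
>> drop(k: zitrond)
<< bifo

Answer: cur=2064-08-25


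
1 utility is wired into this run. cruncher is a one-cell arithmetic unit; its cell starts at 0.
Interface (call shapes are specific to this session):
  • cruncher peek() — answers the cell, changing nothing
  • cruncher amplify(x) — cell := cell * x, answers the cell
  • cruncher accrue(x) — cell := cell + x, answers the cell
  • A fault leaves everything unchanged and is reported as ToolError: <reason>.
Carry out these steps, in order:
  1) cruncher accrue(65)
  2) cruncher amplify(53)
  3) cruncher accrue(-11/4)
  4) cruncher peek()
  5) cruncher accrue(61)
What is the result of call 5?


Answer: 14013/4

Derivation:
-> cruncher accrue(x='65')
<- 65
-> cruncher amplify(x='53')
<- 3445
-> cruncher accrue(x='-11/4')
<- 13769/4
-> cruncher peek()
<- 13769/4
-> cruncher accrue(x='61')
<- 14013/4


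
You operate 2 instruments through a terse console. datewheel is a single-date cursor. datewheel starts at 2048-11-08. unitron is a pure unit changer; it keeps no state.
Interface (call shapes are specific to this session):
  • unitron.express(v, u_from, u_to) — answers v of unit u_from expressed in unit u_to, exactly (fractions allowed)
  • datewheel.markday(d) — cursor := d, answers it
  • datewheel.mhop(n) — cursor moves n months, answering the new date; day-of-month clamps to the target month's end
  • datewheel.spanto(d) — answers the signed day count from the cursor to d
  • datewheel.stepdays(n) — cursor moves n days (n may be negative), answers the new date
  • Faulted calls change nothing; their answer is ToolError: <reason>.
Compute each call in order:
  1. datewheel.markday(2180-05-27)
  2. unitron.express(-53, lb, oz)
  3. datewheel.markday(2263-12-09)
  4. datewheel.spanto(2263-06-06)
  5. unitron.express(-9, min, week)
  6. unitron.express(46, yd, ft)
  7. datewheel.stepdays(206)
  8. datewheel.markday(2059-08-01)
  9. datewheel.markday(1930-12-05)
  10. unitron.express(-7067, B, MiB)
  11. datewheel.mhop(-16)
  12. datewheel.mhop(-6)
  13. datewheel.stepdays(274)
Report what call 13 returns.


Answer: 1929-11-06

Derivation:
-> datewheel.markday(2180-05-27)
<- 2180-05-27
-> unitron.express(-53, lb, oz)
<- -848
-> datewheel.markday(2263-12-09)
<- 2263-12-09
-> datewheel.spanto(2263-06-06)
<- -186
-> unitron.express(-9, min, week)
<- -1/1120
-> unitron.express(46, yd, ft)
<- 138
-> datewheel.stepdays(206)
<- 2264-07-02
-> datewheel.markday(2059-08-01)
<- 2059-08-01
-> datewheel.markday(1930-12-05)
<- 1930-12-05
-> unitron.express(-7067, B, MiB)
<- -7067/1048576
-> datewheel.mhop(-16)
<- 1929-08-05
-> datewheel.mhop(-6)
<- 1929-02-05
-> datewheel.stepdays(274)
<- 1929-11-06


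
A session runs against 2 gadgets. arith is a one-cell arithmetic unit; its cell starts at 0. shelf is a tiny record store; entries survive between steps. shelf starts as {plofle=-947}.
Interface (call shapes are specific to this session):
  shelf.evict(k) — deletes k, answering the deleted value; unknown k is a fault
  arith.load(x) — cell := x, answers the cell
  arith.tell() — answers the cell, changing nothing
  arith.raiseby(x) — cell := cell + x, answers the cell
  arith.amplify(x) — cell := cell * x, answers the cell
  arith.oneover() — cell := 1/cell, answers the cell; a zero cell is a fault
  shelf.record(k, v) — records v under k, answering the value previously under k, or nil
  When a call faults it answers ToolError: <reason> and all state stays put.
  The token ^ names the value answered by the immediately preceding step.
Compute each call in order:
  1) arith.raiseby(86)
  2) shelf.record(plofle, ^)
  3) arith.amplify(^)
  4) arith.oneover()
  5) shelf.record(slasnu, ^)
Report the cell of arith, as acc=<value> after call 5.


Answer: acc=-1/81442

Derivation:
==> arith.raiseby(86)
<== 86
==> shelf.record(plofle, ^)
<== -947
==> arith.amplify(^)
<== -81442
==> arith.oneover()
<== -1/81442
==> shelf.record(slasnu, ^)
<== nil


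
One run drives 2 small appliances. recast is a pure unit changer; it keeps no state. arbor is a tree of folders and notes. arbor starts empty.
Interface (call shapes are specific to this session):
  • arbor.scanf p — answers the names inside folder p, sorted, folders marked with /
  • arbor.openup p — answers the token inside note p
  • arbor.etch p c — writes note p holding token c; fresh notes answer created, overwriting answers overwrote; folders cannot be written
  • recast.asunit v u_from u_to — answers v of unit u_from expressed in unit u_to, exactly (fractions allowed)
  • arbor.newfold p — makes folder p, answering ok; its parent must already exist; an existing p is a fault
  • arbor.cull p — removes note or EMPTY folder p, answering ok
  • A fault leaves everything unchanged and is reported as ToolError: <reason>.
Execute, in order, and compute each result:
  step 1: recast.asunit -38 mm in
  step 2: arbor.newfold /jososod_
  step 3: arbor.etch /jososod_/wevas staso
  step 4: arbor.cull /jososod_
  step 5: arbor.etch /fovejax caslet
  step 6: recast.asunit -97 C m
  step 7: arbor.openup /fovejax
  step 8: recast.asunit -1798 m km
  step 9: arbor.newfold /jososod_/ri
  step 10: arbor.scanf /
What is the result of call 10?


% 1. recast.asunit(v='-38', u_from='mm', u_to='in') ~> -190/127
% 2. arbor.newfold(p='/jososod_') ~> ok
% 3. arbor.etch(p='/jososod_/wevas', c='staso') ~> created
% 4. arbor.cull(p='/jososod_') ~> ToolError: not empty
% 5. arbor.etch(p='/fovejax', c='caslet') ~> created
% 6. recast.asunit(v='-97', u_from='C', u_to='m') ~> ToolError: incompatible units
% 7. arbor.openup(p='/fovejax') ~> caslet
% 8. recast.asunit(v='-1798', u_from='m', u_to='km') ~> -899/500
% 9. arbor.newfold(p='/jososod_/ri') ~> ok
% 10. arbor.scanf(p='/') ~> [fovejax, jososod_/]

Answer: [fovejax, jososod_/]


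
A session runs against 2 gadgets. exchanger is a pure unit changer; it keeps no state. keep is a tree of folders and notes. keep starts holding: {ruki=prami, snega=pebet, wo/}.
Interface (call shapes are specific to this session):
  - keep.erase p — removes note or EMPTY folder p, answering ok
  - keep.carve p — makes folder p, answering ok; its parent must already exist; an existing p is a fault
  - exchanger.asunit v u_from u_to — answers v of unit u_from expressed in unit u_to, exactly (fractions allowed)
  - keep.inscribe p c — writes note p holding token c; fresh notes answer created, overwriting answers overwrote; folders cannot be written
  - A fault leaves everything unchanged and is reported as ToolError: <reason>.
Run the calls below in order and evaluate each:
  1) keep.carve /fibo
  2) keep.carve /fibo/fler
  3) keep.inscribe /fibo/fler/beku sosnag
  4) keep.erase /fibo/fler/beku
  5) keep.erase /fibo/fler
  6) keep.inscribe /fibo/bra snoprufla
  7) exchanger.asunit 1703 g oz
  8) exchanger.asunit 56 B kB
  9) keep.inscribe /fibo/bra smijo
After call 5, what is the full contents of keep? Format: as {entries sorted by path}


>> carve(p: /fibo)
<< ok
>> carve(p: /fibo/fler)
<< ok
>> inscribe(p: /fibo/fler/beku, c: sosnag)
<< created
>> erase(p: /fibo/fler/beku)
<< ok
>> erase(p: /fibo/fler)
<< ok
>> inscribe(p: /fibo/bra, c: snoprufla)
<< created
>> asunit(v: 1703, u_from: g, u_to: oz)
<< 2724800000/45359237
>> asunit(v: 56, u_from: B, u_to: kB)
<< 7/125
>> inscribe(p: /fibo/bra, c: smijo)
<< overwrote

Answer: {fibo/, ruki=prami, snega=pebet, wo/}


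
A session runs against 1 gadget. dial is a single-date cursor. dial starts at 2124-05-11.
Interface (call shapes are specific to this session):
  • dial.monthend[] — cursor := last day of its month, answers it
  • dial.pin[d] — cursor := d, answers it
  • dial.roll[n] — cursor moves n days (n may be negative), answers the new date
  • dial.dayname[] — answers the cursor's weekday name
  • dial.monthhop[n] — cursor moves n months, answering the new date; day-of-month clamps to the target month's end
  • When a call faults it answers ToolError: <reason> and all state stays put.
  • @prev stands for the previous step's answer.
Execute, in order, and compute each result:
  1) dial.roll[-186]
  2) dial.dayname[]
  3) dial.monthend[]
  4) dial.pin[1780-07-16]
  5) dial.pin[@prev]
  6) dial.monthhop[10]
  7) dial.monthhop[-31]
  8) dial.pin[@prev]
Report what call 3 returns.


>> roll(n=-186)
<< 2123-11-07
>> dayname()
<< Sunday
>> monthend()
<< 2123-11-30
>> pin(d=1780-07-16)
<< 1780-07-16
>> pin(d=@prev)
<< 1780-07-16
>> monthhop(n=10)
<< 1781-05-16
>> monthhop(n=-31)
<< 1778-10-16
>> pin(d=@prev)
<< 1778-10-16

Answer: 2123-11-30


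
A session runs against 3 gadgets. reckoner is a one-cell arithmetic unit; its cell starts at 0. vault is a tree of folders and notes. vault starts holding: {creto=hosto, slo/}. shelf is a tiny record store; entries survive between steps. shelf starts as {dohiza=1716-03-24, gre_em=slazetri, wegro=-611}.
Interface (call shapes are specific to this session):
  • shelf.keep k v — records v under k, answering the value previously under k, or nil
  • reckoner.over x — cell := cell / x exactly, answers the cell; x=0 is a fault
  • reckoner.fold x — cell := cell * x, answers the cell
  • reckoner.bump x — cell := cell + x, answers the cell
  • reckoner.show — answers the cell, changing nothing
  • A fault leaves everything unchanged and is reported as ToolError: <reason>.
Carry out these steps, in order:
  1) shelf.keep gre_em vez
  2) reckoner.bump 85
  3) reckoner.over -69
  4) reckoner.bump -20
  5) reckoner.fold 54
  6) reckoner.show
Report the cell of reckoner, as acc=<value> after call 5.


$ keep k='gre_em' v='vez'
  slazetri
$ bump x='85'
  85
$ over x='-69'
  -85/69
$ bump x='-20'
  -1465/69
$ fold x='54'
  -26370/23
$ show
  -26370/23

Answer: acc=-26370/23


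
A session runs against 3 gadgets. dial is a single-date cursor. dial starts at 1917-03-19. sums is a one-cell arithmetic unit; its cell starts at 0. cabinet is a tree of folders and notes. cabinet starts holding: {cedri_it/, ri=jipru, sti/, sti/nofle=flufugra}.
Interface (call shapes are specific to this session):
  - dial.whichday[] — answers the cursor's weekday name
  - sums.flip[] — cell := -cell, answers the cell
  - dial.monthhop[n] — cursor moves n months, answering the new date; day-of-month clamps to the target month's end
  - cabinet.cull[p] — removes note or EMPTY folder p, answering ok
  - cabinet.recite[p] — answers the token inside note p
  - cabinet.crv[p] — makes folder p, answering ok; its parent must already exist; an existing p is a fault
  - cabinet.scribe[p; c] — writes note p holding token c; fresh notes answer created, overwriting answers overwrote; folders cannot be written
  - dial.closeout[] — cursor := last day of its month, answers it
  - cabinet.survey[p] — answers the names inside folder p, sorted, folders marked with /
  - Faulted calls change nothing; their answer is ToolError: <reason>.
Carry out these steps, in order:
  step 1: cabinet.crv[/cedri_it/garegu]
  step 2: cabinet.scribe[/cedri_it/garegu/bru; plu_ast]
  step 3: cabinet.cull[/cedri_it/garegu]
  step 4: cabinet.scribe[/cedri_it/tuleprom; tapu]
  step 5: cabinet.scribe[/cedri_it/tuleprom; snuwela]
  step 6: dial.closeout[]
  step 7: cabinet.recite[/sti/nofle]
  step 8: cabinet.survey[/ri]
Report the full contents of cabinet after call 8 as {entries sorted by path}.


Answer: {cedri_it/, cedri_it/garegu/, cedri_it/garegu/bru=plu_ast, cedri_it/tuleprom=snuwela, ri=jipru, sti/, sti/nofle=flufugra}

Derivation:
-- 1. crv(p→/cedri_it/garegu) ~> ok
-- 2. scribe(p→/cedri_it/garegu/bru, c→plu_ast) ~> created
-- 3. cull(p→/cedri_it/garegu) ~> ToolError: not empty
-- 4. scribe(p→/cedri_it/tuleprom, c→tapu) ~> created
-- 5. scribe(p→/cedri_it/tuleprom, c→snuwela) ~> overwrote
-- 6. closeout() ~> 1917-03-31
-- 7. recite(p→/sti/nofle) ~> flufugra
-- 8. survey(p→/ri) ~> ToolError: not a directory


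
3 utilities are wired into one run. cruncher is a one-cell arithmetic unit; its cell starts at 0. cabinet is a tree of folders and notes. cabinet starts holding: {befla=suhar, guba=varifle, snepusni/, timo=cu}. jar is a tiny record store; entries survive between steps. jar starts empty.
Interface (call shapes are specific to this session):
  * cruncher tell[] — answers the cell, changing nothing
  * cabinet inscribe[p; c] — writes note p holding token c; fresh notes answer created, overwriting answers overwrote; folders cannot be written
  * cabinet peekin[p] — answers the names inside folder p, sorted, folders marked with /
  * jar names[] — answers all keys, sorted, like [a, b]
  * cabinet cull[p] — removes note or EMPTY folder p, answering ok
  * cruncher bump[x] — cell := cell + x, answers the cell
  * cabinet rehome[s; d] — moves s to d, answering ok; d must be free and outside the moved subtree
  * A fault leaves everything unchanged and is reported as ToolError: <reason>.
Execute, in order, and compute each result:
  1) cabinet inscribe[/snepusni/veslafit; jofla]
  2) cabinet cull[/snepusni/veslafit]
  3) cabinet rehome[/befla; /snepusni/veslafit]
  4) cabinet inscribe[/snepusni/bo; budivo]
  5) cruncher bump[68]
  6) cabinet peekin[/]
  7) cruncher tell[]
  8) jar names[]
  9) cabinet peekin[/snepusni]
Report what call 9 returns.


Answer: [bo, veslafit]

Derivation:
>> cabinet inscribe(p='/snepusni/veslafit', c='jofla')
<< created
>> cabinet cull(p='/snepusni/veslafit')
<< ok
>> cabinet rehome(s='/befla', d='/snepusni/veslafit')
<< ok
>> cabinet inscribe(p='/snepusni/bo', c='budivo')
<< created
>> cruncher bump(x='68')
<< 68
>> cabinet peekin(p='/')
<< [guba, snepusni/, timo]
>> cruncher tell()
<< 68
>> jar names()
<< []
>> cabinet peekin(p='/snepusni')
<< [bo, veslafit]


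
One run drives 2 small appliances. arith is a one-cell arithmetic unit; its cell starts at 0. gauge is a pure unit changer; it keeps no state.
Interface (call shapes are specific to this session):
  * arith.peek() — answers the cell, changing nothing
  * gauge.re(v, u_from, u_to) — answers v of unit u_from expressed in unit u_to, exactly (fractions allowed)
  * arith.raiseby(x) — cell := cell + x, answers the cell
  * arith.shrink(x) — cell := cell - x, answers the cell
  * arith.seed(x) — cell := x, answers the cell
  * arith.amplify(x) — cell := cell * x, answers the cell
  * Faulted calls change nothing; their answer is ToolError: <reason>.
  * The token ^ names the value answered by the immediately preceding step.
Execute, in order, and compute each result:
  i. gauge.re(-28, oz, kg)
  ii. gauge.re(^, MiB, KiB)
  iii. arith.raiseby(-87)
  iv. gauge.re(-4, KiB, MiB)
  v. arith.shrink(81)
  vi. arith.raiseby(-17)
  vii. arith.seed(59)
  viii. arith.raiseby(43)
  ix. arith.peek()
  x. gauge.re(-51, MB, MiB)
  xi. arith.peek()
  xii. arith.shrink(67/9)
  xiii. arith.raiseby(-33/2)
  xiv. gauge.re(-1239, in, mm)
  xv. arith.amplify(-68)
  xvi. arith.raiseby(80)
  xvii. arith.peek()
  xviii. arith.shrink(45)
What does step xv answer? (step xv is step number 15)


Invoking re passing v='-28', u_from='oz', u_to='kg', which returns -317514659/400000000.
Next I call re passing v='^', u_from='MiB', u_to='KiB', and see -317514659/390625.
Now I run raiseby passing x='-87', → -87.
Invoking re passing v='-4', u_from='KiB', u_to='MiB', and observe -1/256.
I try shrink passing x='81': -168.
I call raiseby passing x='-17', which returns -185.
Using seed passing x='59', yielding 59.
I run raiseby passing x='43', and see 102.
I invoke peek(), and observe 102.
I run re passing v='-51', u_from='MB', u_to='MiB', and observe -796875/16384.
Now I run peek, and get 102.
Then shrink passing x='67/9': 851/9.
Calling raiseby passing x='-33/2', which returns 1405/18.
I invoke re passing v='-1239', u_from='in', u_to='mm', and get -157353/5.
I call amplify passing x='-68', and observe -47770/9.
Now I run raiseby passing x='80', — result: -47050/9.
I call peek(), and get -47050/9.
I use shrink passing x='45', and get -47455/9.

Answer: -47770/9


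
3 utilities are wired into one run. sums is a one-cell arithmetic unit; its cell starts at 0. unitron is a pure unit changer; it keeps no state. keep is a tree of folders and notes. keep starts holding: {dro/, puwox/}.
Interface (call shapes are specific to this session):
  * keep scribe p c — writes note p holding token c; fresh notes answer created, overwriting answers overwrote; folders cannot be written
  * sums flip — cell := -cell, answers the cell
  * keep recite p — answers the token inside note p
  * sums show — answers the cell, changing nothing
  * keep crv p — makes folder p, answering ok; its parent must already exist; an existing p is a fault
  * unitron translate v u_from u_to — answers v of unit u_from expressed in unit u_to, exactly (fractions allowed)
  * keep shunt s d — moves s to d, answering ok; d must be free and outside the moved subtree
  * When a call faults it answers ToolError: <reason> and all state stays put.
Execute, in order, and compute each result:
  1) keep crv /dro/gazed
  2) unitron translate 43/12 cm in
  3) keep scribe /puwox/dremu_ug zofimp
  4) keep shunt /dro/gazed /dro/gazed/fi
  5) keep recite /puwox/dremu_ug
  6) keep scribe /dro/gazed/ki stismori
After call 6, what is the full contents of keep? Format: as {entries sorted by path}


Answer: {dro/, dro/gazed/, dro/gazed/ki=stismori, puwox/, puwox/dremu_ug=zofimp}

Derivation:
~$ keep crv p='/dro/gazed'
[out] ok
~$ unitron translate v='43/12' u_from='cm' u_to='in'
[out] 1075/762
~$ keep scribe p='/puwox/dremu_ug' c='zofimp'
[out] created
~$ keep shunt s='/dro/gazed' d='/dro/gazed/fi'
[out] ToolError: into itself
~$ keep recite p='/puwox/dremu_ug'
[out] zofimp
~$ keep scribe p='/dro/gazed/ki' c='stismori'
[out] created


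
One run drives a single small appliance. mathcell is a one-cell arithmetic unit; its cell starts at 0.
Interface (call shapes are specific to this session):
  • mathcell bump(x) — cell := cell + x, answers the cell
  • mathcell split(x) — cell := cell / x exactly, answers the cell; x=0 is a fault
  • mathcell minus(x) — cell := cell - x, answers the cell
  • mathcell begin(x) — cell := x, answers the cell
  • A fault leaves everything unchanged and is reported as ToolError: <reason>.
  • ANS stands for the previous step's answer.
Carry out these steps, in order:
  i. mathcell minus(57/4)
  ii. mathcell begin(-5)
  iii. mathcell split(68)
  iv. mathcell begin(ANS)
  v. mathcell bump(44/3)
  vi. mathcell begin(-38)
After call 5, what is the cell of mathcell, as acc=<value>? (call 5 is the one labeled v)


~$ mathcell minus x=57/4
:: -57/4
~$ mathcell begin x=-5
:: -5
~$ mathcell split x=68
:: -5/68
~$ mathcell begin x=ANS
:: -5/68
~$ mathcell bump x=44/3
:: 2977/204
~$ mathcell begin x=-38
:: -38

Answer: acc=2977/204


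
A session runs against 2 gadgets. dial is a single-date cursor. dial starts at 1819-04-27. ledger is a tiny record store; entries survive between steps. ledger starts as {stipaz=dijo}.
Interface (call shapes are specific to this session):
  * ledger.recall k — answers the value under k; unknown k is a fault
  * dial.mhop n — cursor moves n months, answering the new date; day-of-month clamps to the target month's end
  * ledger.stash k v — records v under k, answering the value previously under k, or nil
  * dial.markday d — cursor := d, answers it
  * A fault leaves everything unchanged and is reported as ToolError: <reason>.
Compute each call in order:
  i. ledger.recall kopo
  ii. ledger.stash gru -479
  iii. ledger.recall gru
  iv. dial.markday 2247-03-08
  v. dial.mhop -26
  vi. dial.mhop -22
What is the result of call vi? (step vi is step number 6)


Answer: 2243-03-08

Derivation:
-- recall(k=kopo) : ToolError: no such key kopo
-- stash(k=gru, v=-479) : nil
-- recall(k=gru) : -479
-- markday(d=2247-03-08) : 2247-03-08
-- mhop(n=-26) : 2245-01-08
-- mhop(n=-22) : 2243-03-08


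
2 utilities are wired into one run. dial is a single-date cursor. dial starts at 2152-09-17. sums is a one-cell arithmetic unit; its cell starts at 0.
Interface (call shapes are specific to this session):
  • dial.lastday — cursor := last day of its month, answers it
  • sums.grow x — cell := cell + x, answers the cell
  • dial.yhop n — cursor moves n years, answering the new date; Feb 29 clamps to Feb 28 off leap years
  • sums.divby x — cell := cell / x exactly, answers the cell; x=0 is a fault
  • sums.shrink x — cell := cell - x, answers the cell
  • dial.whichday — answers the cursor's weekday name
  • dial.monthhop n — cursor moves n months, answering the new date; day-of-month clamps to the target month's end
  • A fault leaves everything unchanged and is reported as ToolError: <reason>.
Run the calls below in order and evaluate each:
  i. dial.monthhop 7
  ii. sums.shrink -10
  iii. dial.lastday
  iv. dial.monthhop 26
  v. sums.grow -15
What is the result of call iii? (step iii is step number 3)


Answer: 2153-04-30

Derivation:
! monthhop(n=7) ~> 2153-04-17
! shrink(x=-10) ~> 10
! lastday() ~> 2153-04-30
! monthhop(n=26) ~> 2155-06-30
! grow(x=-15) ~> -5


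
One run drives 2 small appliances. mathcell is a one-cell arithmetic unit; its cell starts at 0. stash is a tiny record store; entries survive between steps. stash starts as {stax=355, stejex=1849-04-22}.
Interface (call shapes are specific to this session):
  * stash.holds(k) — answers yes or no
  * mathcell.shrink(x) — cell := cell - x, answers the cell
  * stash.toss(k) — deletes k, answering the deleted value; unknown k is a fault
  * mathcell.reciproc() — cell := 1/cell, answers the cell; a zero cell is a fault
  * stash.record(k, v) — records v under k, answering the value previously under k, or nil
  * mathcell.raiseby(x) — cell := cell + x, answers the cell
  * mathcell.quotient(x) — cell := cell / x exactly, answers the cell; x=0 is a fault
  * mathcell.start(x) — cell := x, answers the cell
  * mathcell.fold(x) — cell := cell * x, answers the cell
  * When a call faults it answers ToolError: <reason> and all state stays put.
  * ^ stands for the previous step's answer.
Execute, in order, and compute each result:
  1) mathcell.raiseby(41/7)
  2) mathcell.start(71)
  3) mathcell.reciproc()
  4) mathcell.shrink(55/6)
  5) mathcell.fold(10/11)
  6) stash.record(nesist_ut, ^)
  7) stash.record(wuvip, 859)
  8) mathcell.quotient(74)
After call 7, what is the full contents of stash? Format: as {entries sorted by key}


Answer: {nesist_ut=-19495/2343, stax=355, stejex=1849-04-22, wuvip=859}

Derivation:
>>> raiseby x: 41/7
[out] 41/7
>>> start x: 71
[out] 71
>>> reciproc
[out] 1/71
>>> shrink x: 55/6
[out] -3899/426
>>> fold x: 10/11
[out] -19495/2343
>>> record k: nesist_ut v: ^
[out] nil
>>> record k: wuvip v: 859
[out] nil
>>> quotient x: 74
[out] -19495/173382


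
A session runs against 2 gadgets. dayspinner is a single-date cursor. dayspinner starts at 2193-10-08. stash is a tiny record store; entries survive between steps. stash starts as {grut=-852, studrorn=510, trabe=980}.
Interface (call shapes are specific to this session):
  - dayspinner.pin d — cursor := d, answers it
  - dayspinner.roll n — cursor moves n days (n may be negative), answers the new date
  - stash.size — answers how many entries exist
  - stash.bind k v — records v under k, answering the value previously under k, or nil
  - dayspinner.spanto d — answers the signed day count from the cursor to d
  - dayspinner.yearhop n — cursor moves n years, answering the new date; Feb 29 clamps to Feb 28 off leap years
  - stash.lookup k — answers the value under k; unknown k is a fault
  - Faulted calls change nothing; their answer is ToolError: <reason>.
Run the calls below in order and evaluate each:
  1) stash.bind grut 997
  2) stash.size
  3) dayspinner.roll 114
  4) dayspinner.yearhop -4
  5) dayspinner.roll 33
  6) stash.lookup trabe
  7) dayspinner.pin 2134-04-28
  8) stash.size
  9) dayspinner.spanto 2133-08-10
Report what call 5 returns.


Using stash.bind passing k: grut, v: 997, giving -852.
I try stash.size, yielding 3.
Then dayspinner.roll passing n: 114, and see 2194-01-30.
Invoking dayspinner.yearhop passing n: -4, which returns 2190-01-30.
Invoking dayspinner.roll passing n: 33, → 2190-03-04.
Next I call stash.lookup passing k: trabe, giving 980.
Calling dayspinner.pin passing d: 2134-04-28, — result: 2134-04-28.
Calling stash.size(), and observe 3.
I invoke dayspinner.spanto passing d: 2133-08-10: -261.

Answer: 2190-03-04


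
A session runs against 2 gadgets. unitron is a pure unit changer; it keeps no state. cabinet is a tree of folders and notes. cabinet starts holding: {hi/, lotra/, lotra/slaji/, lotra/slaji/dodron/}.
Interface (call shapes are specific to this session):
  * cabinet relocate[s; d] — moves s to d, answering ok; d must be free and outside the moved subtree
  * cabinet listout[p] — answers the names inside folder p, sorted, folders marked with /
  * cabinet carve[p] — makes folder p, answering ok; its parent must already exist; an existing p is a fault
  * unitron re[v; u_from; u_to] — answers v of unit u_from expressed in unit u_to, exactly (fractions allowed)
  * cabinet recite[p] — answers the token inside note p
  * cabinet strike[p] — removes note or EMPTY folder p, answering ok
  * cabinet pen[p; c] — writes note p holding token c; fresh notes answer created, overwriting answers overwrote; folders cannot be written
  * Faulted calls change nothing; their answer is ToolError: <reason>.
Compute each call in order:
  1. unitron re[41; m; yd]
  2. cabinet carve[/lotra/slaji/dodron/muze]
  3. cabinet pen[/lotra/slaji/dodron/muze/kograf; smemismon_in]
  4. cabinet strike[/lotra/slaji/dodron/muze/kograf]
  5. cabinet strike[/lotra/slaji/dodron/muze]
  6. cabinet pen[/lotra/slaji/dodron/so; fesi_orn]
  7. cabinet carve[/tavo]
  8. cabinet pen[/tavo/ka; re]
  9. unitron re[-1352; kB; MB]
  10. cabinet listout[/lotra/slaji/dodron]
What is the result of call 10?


Do: unitron re[v='41'; u_from='m'; u_to='yd']
See: 51250/1143
Do: cabinet carve[p='/lotra/slaji/dodron/muze']
See: ok
Do: cabinet pen[p='/lotra/slaji/dodron/muze/kograf'; c='smemismon_in']
See: created
Do: cabinet strike[p='/lotra/slaji/dodron/muze/kograf']
See: ok
Do: cabinet strike[p='/lotra/slaji/dodron/muze']
See: ok
Do: cabinet pen[p='/lotra/slaji/dodron/so'; c='fesi_orn']
See: created
Do: cabinet carve[p='/tavo']
See: ok
Do: cabinet pen[p='/tavo/ka'; c='re']
See: created
Do: unitron re[v='-1352'; u_from='kB'; u_to='MB']
See: -169/125
Do: cabinet listout[p='/lotra/slaji/dodron']
See: [so]

Answer: [so]
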